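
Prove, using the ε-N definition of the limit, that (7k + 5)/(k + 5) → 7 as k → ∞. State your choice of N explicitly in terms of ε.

N = 30/ε

Suppose ε > 0. For k ≥ 1, |(7k + 5)/(k + 5) − 7| = |-30|/((k + 5)) = 30/((k + 5)).
Since k + 5 ≥ k for k ≥ 1, this is ≤ 30/(k) = 30/k.
So |(7k + 5)/(k + 5) − 7| < ε whenever k > 30/ε.
Take N = 30/ε. If k > N then |(7k + 5)/(k + 5) − 7| ≤ 30/k < ε.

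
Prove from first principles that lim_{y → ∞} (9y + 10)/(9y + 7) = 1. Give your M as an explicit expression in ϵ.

Fix ϵ > 0. We seek M > 0 such that y > M implies |(9y + 10)/(9y + 7) − 1| < ϵ.
(9y + 10)/(9y + 7) − 1 = (9(9y + 10) − 9(9y + 7)) / (9(9y + 7)) = 27/(9(9y + 7)).
For y > 0 we have 9y + 7 > 9y, so |(9y + 10)/(9y + 7) − 1| = 27/(9(9y + 7)) < 27/(9·9y) = (1/3)/y.
Thus |(9y + 10)/(9y + 7) − 1| < ϵ whenever y > (1/3)/ϵ.
Take M = (1/3)/ϵ. If y > M then |(9y + 10)/(9y + 7) − 1| < (1/3)/y < ϵ.

M = (1/3)/ϵ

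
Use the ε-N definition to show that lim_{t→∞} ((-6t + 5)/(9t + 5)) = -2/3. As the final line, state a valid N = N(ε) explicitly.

Let ε > 0 be given. We seek N > 0 such that t > N implies |(-6t + 5)/(9t + 5) + 2/3| < ε.
(-6t + 5)/(9t + 5) + 2/3 = (9(-6t + 5) − (-6)(9t + 5)) / (9(9t + 5)) = 75/(9(9t + 5)).
For t > 0 we have 9t + 5 > 9t, so |(-6t + 5)/(9t + 5) + 2/3| = 75/(9(9t + 5)) < 75/(9·9t) = (25/27)/t.
Thus |(-6t + 5)/(9t + 5) + 2/3| < ε whenever t > (25/27)/ε.
Take N = (25/27)/ε. If t > N then |(-6t + 5)/(9t + 5) + 2/3| < (25/27)/t < ε.

N = (25/27)/ε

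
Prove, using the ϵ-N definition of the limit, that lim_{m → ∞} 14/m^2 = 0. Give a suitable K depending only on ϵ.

Fix ϵ > 0. For m ≥ 1, |14/m^2 − 0| = 14/m^2.
14/m^2 < ϵ ⇔ m^2 > 14/ϵ ⇔ m > (14/ϵ)^{1/2}.
Take K = (14/ϵ)^{1/2}. Then m > K implies 14/m^2 < ϵ.

K = (14/ϵ)^{1/2}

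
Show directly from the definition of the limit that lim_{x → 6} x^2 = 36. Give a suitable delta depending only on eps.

delta = min(2, eps/14)

Fix eps > 0. We seek delta > 0 with 0 < |x − 6| < delta ⇒ |x^2 − 36| < eps.
Factor: x^2 − 36 = (x − 6)(x + 6), so |x^2 − 36| = |x − 6|·|x + 6|.
Restrict delta ≤ 2. Then |x − 6| < 2 gives |x| < 8, so by the triangle inequality |x + 6| ≤ 8 + 6 = 14.
Hence |x^2 − 36| ≤ 14|x − 6|, which is < eps once |x − 6| < eps/14.
Take delta = min(2, eps/14). If 0 < |x − 6| < delta then both bounds hold and |x^2 − 36| ≤ 14|x − 6| < 14·(eps/14) = eps.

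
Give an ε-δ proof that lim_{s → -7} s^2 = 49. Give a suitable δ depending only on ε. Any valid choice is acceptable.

Let ε > 0 be given. We seek δ > 0 with 0 < |s + 7| < δ ⇒ |s^2 − 49| < ε.
Factor: s^2 − 49 = (s + 7)(s - 7), so |s^2 − 49| = |s + 7|·|s - 7|.
Restrict δ ≤ 1. Then |s + 7| < 1 gives |s| < 8, so by the triangle inequality |s - 7| ≤ 8 + 7 = 15.
Hence |s^2 − 49| ≤ 15|s + 7|, which is < ε once |s + 7| < ε/15.
Take δ = min(1, ε/15). If 0 < |s + 7| < δ then both bounds hold and |s^2 − 49| ≤ 15|s + 7| < 15·(ε/15) = ε.

δ = min(1, ε/15)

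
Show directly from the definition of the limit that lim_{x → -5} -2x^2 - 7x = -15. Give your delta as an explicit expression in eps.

delta = min(1, eps/15)

Fix eps > 0. We want delta > 0 such that 0 < |x + 5| < delta implies |(-2x^2 - 7x) + 15| < eps.
(-2x^2 - 7x) + 15 = -2x^2 - 7x + 15 = (x + 5)(-2x + 3).
So |(-2x^2 - 7x) + 15| = |x + 5|·|-2x + 3|.
Assume first that |x + 5| < 1, so |x| < 6. Then |-2x + 3| ≤ 2·6 + 3 = 15.
Hence |(-2x^2 - 7x) + 15| ≤ 15|x + 5| < eps provided |x + 5| < eps/15.
Choosing delta = min(1, eps/15) ensures both conditions, hence |(-2x^2 - 7x) + 15| < eps.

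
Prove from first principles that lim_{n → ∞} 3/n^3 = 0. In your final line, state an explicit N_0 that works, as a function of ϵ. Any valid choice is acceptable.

N_0 = (3/ϵ)^{1/3}

Let ϵ > 0. For n ≥ 1, |3/n^3 − 0| = 3/n^3.
3/n^3 < ϵ ⇔ n^3 > 3/ϵ ⇔ n > (3/ϵ)^{1/3}.
Take N_0 = (3/ϵ)^{1/3}. Then n > N_0 implies 3/n^3 < ϵ.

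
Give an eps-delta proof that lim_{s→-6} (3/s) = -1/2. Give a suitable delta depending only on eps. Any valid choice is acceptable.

delta = min(3, 6eps)

Let eps > 0 be given. We seek delta > 0 such that 0 < |s + 6| < delta implies |3/s + 1/2| < eps.
|3/s + 1/2| = 3·|-6 − s|/(6·|s|) = 3|s + 6|/(6|s|).
Restrict delta ≤ 3. Then |s + 6| < 3 gives |s| > 3, so 6|s| > 18.
Then |3/s + 1/2| < 3|s + 6|/18, which is < eps when |s + 6| < 6eps.
Take delta = min(3, 6eps). Then 0 < |s + 6| < delta gives both |s + 6| < 3 and |s + 6| < 6eps, so |3/s + 1/2| < eps.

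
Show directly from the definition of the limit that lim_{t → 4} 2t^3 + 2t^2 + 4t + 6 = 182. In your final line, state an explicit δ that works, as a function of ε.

δ = min(2, ε/176)

Suppose ε > 0. We want δ > 0 such that 0 < |t − 4| < δ implies |(2t^3 + 2t^2 + 4t + 6) − 182| < ε.
(2t^3 + 2t^2 + 4t + 6) − 182 = 2t^3 + 2t^2 + 4t - 176 = (t − 4)(2t^2 + 10t + 44).
So |(2t^3 + 2t^2 + 4t + 6) − 182| = |t − 4|·|2t^2 + 10t + 44|.
Assume first that |t − 4| < 2, so |t| < 6. Then |2t^2 + 10t + 44| ≤ 2·6^2 + 10·6 + 44 = 176.
Hence |(2t^3 + 2t^2 + 4t + 6) − 182| ≤ 176|t − 4| < ε provided |t − 4| < ε/176.
Take δ = min(2, ε/176). Then 0 < |t − 4| < δ gives both |t − 4| < 2 and |t − 4| < ε/176, so |(2t^3 + 2t^2 + 4t + 6) − 182| < ε.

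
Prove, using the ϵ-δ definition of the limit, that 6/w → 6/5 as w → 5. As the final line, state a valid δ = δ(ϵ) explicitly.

δ = min(5/2, (25/12)ϵ)

Fix ϵ > 0. We seek δ > 0 such that 0 < |w − 5| < δ implies |6/w − (6/5)| < ϵ.
|6/w − (6/5)| = 6·|5 − w|/(5·|w|) = 6|w − 5|/(5|w|).
Restrict δ ≤ 5/2. Then |w − 5| < 5/2 gives |w| > 5/2, so 5|w| > 25/2.
Then |6/w − (6/5)| < 6|w − 5|/(25/2), which is < ϵ when |w − 5| < (25/12)ϵ.
Take δ = min(5/2, (25/12)ϵ). Then 0 < |w − 5| < δ gives both |w − 5| < 5/2 and |w − 5| < (25/12)ϵ, so |6/w − (6/5)| < ϵ.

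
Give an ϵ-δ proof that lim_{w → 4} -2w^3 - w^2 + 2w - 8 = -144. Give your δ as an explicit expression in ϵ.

Let ϵ > 0. We want δ > 0 such that 0 < |w − 4| < δ implies |(-2w^3 - w^2 + 2w - 8) + 144| < ϵ.
(-2w^3 - w^2 + 2w - 8) + 144 = -2w^3 - w^2 + 2w + 136 = (w − 4)(-2w^2 - 9w - 34).
So |(-2w^3 - w^2 + 2w - 8) + 144| = |w − 4|·|-2w^2 - 9w - 34|.
Assume first that |w − 4| < 2, so |w| < 6. Then |-2w^2 - 9w - 34| ≤ 2·6^2 + 9·6 + 34 = 160.
Hence |(-2w^3 - w^2 + 2w - 8) + 144| ≤ 160|w − 4| < ϵ provided |w − 4| < ϵ/160.
Choosing δ = min(2, ϵ/160) ensures both conditions, hence |(-2w^3 - w^2 + 2w - 8) + 144| < ϵ.

δ = min(2, ϵ/160)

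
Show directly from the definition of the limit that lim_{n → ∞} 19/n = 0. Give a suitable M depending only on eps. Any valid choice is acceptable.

M = 19/eps

Let eps > 0 be given. For n ≥ 1, |19/n − 0| = 19/(n) ≤ 19/n.
We need 19/n < eps, i.e. n > 19/eps.
Take M = 19/eps. If n > M then |19/n| ≤ 19/n < eps.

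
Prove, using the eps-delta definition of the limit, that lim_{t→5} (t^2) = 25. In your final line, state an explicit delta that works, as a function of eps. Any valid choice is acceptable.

delta = min(1, eps/11)

Let eps > 0 be given. We seek delta > 0 with 0 < |t − 5| < delta ⇒ |t^2 − 25| < eps.
Factor: t^2 − 25 = (t − 5)(t + 5), so |t^2 − 25| = |t − 5|·|t + 5|.
Impose delta ≤ 1 so that |t| < 6; then |t + 5| ≤ 11.
Hence |t^2 − 25| ≤ 11|t − 5|, which is < eps once |t − 5| < eps/11.
Take delta = min(1, eps/11). If 0 < |t − 5| < delta then both bounds hold and |t^2 − 25| ≤ 11|t − 5| < 11·(eps/11) = eps.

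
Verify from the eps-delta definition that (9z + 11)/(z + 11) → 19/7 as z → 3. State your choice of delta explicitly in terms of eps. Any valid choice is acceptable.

Fix eps > 0. We want delta > 0 with 0 < |z − 3| < delta ⇒ |(9z + 11)/(z + 11) − (19/7)| < eps.
Combining over a common denominator, (9z + 11)/(z + 11) − (19/7) = [(9z + 11)·14 − 38·(z + 11)] / [14·(z + 11)] = 88(z − 3) / (14(z + 11)).
So |(9z + 11)/(z + 11) − (19/7)| = 88|z − 3| / (14·|z + 11|).
Restrict delta ≤ 7. Then |z − 3| < 7 gives |z + 11| = |(z − 3) + 14| ≥ 14 − 7 = 7.
Hence |(9z + 11)/(z + 11) − (19/7)| < 88|z − 3|/(14·7) = (44/49)|z − 3|, which is < eps once |z − 3| < (49/44)eps.
Take delta = min(7, (49/44)eps). Then 0 < |z − 3| < delta forces both bounds, so |(9z + 11)/(z + 11) − (19/7)| < eps.

delta = min(7, (49/44)eps)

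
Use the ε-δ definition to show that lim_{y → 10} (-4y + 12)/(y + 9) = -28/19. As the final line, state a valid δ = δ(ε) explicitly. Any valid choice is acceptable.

δ = min(19/2, (361/96)ε)

Let ε > 0. We want δ > 0 with 0 < |y − 10| < δ ⇒ |(-4y + 12)/(y + 9) + 28/19| < ε.
Combining over a common denominator, (-4y + 12)/(y + 9) + 28/19 = [(-4y + 12)·19 − (-28)·(y + 9)] / [19·(y + 9)] = -48(y − 10) / (19(y + 9)).
So |(-4y + 12)/(y + 9) + 28/19| = 48|y − 10| / (19·|y + 9|).
Require δ ≤ 19/2, so |y + 9| ≥ |19| − |y − 10| > 19 − 19/2 = 19/2.
Hence |(-4y + 12)/(y + 9) + 28/19| < 48|y − 10|/(19·(19/2)) = (96/361)|y − 10|, which is < ε once |y − 10| < (361/96)ε.
Take δ = min(19/2, (361/96)ε). Then 0 < |y − 10| < δ forces both bounds, so |(-4y + 12)/(y + 9) + 28/19| < ε.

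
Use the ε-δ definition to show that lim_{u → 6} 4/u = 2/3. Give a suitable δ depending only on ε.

Let ε > 0. We seek δ > 0 such that 0 < |u − 6| < δ implies |4/u − (2/3)| < ε.
|4/u − (2/3)| = 4·|6 − u|/(6·|u|) = 4|u − 6|/(6|u|).
Restrict δ ≤ 3. Then |u − 6| < 3 gives |u| > 3, so 6|u| > 18.
Then |4/u − (2/3)| < 4|u − 6|/18, which is < ε when |u − 6| < (9/2)ε.
Take δ = min(3, (9/2)ε). Then 0 < |u − 6| < δ gives both |u − 6| < 3 and |u − 6| < (9/2)ε, so |4/u − (2/3)| < ε.

δ = min(3, (9/2)ε)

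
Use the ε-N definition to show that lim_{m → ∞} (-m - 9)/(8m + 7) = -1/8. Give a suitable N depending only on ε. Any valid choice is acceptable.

Let ε > 0 be given. For m ≥ 1, |(-m - 9)/(8m + 7) + 1/8| = |-65|/(8(8m + 7)) = 65/(8(8m + 7)).
Since 8m + 7 ≥ 8m for m ≥ 1, this is ≤ 65/(8·8m) = (65/64)/m.
So |(-m - 9)/(8m + 7) + 1/8| < ε whenever m > (65/64)/ε.
Take N = (65/64)/ε. If m > N then |(-m - 9)/(8m + 7) + 1/8| ≤ (65/64)/m < ε.

N = (65/64)/ε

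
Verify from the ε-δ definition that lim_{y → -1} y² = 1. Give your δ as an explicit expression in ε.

Let ε > 0. We seek δ > 0 with 0 < |y + 1| < δ ⇒ |y² − 1| < ε.
Factor: y² − 1 = (y + 1)(y - 1), so |y² − 1| = |y + 1|·|y - 1|.
Impose δ ≤ 1 so that |y| < 2; then |y - 1| ≤ 3.
Hence |y² − 1| ≤ 3|y + 1|, which is < ε once |y + 1| < ε/3.
Take δ = min(1, ε/3). If 0 < |y + 1| < δ then both bounds hold and |y² − 1| ≤ 3|y + 1| < 3·(ε/3) = ε.

δ = min(1, ε/3)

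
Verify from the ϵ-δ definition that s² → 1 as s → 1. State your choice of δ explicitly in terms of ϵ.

δ = min(1, ϵ/3)

Let ϵ > 0 be given. We seek δ > 0 with 0 < |s − 1| < δ ⇒ |s² − 1| < ϵ.
Factor: s² − 1 = (s − 1)(s + 1), so |s² − 1| = |s − 1|·|s + 1|.
Restrict δ ≤ 1. Then |s − 1| < 1 gives |s| < 2, so by the triangle inequality |s + 1| ≤ 2 + 1 = 3.
Hence |s² − 1| ≤ 3|s − 1|, which is < ϵ once |s − 1| < ϵ/3.
Take δ = min(1, ϵ/3). If 0 < |s − 1| < δ then both bounds hold and |s² − 1| ≤ 3|s − 1| < 3·(ϵ/3) = ϵ.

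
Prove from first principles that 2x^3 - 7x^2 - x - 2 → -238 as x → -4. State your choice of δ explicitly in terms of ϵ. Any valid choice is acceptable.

Let ϵ > 0 be given. We want δ > 0 such that 0 < |x + 4| < δ implies |(2x^3 - 7x^2 - x - 2) + 238| < ϵ.
(2x^3 - 7x^2 - x - 2) + 238 = 2x^3 - 7x^2 - x + 236 = (x + 4)(2x^2 - 15x + 59).
So |(2x^3 - 7x^2 - x - 2) + 238| = |x + 4|·|2x^2 - 15x + 59|.
Require δ ≤ 2. Then |x + 4| < 2 gives |x| < 6, and by the triangle inequality |2x^2 - 15x + 59| ≤ 2·6^2 + 15·6 + 59 = 221.
Hence |(2x^3 - 7x^2 - x - 2) + 238| ≤ 221|x + 4| < ϵ provided |x + 4| < ϵ/221.
Take δ = min(2, ϵ/221). Then 0 < |x + 4| < δ gives both |x + 4| < 2 and |x + 4| < ϵ/221, so |(2x^3 - 7x^2 - x - 2) + 238| < ϵ.

δ = min(2, ϵ/221)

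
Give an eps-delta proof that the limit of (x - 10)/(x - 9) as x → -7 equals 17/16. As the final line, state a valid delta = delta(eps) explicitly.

delta = min(8, 128eps)

Let eps > 0. We want delta > 0 with 0 < |x + 7| < delta ⇒ |(x - 10)/(x - 9) − (17/16)| < eps.
Combining over a common denominator, (x - 10)/(x - 9) − (17/16) = [(x - 10)·(-16) − (-17)·(x - 9)] / [(-16)·(x - 9)] = 1(x + 7) / ((-16)(x - 9)).
So |(x - 10)/(x - 9) − (17/16)| = |x + 7| / (16·|x − 9|).
Restrict delta ≤ 8. Then |x + 7| < 8 gives |x − 9| = |(x + 7) + (-16)| ≥ 16 − 8 = 8.
Hence |(x - 10)/(x - 9) − (17/16)| < |x + 7|/(16·8) = (1/128)|x + 7|, which is < eps once |x + 7| < 128eps.
Take delta = min(8, 128eps). Then 0 < |x + 7| < delta forces both bounds, so |(x - 10)/(x - 9) − (17/16)| < eps.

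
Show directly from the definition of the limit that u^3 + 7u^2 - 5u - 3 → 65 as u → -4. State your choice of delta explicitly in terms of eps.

delta = min(1, eps/57)

Fix eps > 0. We want delta > 0 such that 0 < |u + 4| < delta implies |(u^3 + 7u^2 - 5u - 3) − 65| < eps.
(u^3 + 7u^2 - 5u - 3) − 65 = u^3 + 7u^2 - 5u - 68 = (u + 4)(u^2 + 3u - 17).
So |(u^3 + 7u^2 - 5u - 3) − 65| = |u + 4|·|u^2 + 3u - 17|.
Require delta ≤ 1. Then |u + 4| < 1 gives |u| < 5, and by the triangle inequality |u^2 + 3u - 17| ≤ 5^2 + 3·5 + 17 = 57.
Hence |(u^3 + 7u^2 - 5u - 3) − 65| ≤ 57|u + 4| < eps provided |u + 4| < eps/57.
Take delta = min(1, eps/57). Then 0 < |u + 4| < delta gives both |u + 4| < 1 and |u + 4| < eps/57, so |(u^3 + 7u^2 - 5u - 3) − 65| < eps.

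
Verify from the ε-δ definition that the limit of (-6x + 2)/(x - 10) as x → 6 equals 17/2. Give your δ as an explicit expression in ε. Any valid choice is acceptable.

δ = min(2, (4/29)ε)

Suppose ε > 0. We want δ > 0 with 0 < |x − 6| < δ ⇒ |(-6x + 2)/(x - 10) − (17/2)| < ε.
Combining over a common denominator, (-6x + 2)/(x - 10) − (17/2) = [(-6x + 2)·(-4) − (-34)·(x - 10)] / [(-4)·(x - 10)] = 58(x − 6) / ((-4)(x - 10)).
So |(-6x + 2)/(x - 10) − (17/2)| = 58|x − 6| / (4·|x − 10|).
Restrict δ ≤ 2. Then |x − 6| < 2 gives |x − 10| = |(x − 6) + (-4)| ≥ 4 − 2 = 2.
Hence |(-6x + 2)/(x - 10) − (17/2)| < 58|x − 6|/(4·2) = (29/4)|x − 6|, which is < ε once |x − 6| < (4/29)ε.
Take δ = min(2, (4/29)ε). Then 0 < |x − 6| < δ forces both bounds, so |(-6x + 2)/(x - 10) − (17/2)| < ε.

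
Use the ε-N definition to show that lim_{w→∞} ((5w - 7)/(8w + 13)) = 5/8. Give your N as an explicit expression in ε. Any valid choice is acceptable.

N = (121/64)/ε

Suppose ε > 0. We seek N > 0 such that w > N implies |(5w - 7)/(8w + 13) − (5/8)| < ε.
(5w - 7)/(8w + 13) − (5/8) = (8(5w - 7) − 5(8w + 13)) / (8(8w + 13)) = -121/(8(8w + 13)).
For w > 0 we have 8w + 13 > 8w, so |(5w - 7)/(8w + 13) − (5/8)| = 121/(8(8w + 13)) < 121/(8·8w) = (121/64)/w.
Thus |(5w - 7)/(8w + 13) − (5/8)| < ε whenever w > (121/64)/ε.
Take N = (121/64)/ε. If w > N then |(5w - 7)/(8w + 13) − (5/8)| < (121/64)/w < ε.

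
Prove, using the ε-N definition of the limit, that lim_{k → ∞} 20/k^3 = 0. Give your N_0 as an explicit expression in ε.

N_0 = (20/ε)^{1/3}

Fix ε > 0. For k ≥ 1, |20/k^3 − 0| = 20/k^3.
20/k^3 < ε ⇔ k^3 > 20/ε ⇔ k > (20/ε)^{1/3}.
Take N_0 = (20/ε)^{1/3}. Then k > N_0 implies 20/k^3 < ε.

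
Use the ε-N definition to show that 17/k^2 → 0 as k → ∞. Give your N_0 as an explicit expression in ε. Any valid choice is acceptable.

N_0 = (17/ε)^{1/2}

Fix ε > 0. For k ≥ 1, |17/k^2 − 0| = 17/k^2.
17/k^2 < ε ⇔ k^2 > 17/ε ⇔ k > (17/ε)^{1/2}.
Take N_0 = (17/ε)^{1/2}. Then k > N_0 implies 17/k^2 < ε.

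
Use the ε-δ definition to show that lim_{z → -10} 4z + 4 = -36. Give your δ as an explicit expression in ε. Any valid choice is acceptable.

Let ε > 0. We need δ > 0 so that 0 < |z + 10| < δ implies |(4z + 4) + 36| < ε.
Since (4z + 4) + 36 = 4(z + 10), we have |(4z + 4) + 36| = 4|z + 10|.
So 4|z + 10| < ε exactly when |z + 10| < ε/4.
Choosing δ = ε/4 gives |(4z + 4) + 36| = 4|z + 10| < ε whenever |z + 10| < δ.

δ = ε/4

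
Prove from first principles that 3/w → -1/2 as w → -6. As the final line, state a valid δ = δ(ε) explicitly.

Let ε > 0. We seek δ > 0 such that 0 < |w + 6| < δ implies |3/w + 1/2| < ε.
|3/w + 1/2| = 3·|-6 − w|/(6·|w|) = 3|w + 6|/(6|w|).
Restrict δ ≤ 3. Then |w + 6| < 3 gives |w| > 3, so 6|w| > 18.
Then |3/w + 1/2| < 3|w + 6|/18, which is < ε when |w + 6| < 6ε.
Take δ = min(3, 6ε). Then 0 < |w + 6| < δ gives both |w + 6| < 3 and |w + 6| < 6ε, so |3/w + 1/2| < ε.

δ = min(3, 6ε)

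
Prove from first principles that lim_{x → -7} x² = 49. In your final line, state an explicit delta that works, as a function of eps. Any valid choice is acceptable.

delta = min(2, eps/16)

Let eps > 0 be given. We seek delta > 0 with 0 < |x + 7| < delta ⇒ |x² − 49| < eps.
Factor: x² − 49 = (x + 7)(x - 7), so |x² − 49| = |x + 7|·|x - 7|.
Impose delta ≤ 2 so that |x| < 9; then |x - 7| ≤ 16.
Hence |x² − 49| ≤ 16|x + 7|, which is < eps once |x + 7| < eps/16.
Take delta = min(2, eps/16). If 0 < |x + 7| < delta then both bounds hold and |x² − 49| ≤ 16|x + 7| < 16·(eps/16) = eps.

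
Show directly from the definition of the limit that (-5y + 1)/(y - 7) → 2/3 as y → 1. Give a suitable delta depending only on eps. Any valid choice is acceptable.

Suppose eps > 0. We want delta > 0 with 0 < |y − 1| < delta ⇒ |(-5y + 1)/(y - 7) − (2/3)| < eps.
Combining over a common denominator, (-5y + 1)/(y - 7) − (2/3) = [(-5y + 1)·(-6) − (-4)·(y - 7)] / [(-6)·(y - 7)] = 34(y − 1) / ((-6)(y - 7)).
So |(-5y + 1)/(y - 7) − (2/3)| = 34|y − 1| / (6·|y − 7|).
Restrict delta ≤ 3. Then |y − 1| < 3 gives |y − 7| = |(y − 1) + (-6)| ≥ 6 − 3 = 3.
Hence |(-5y + 1)/(y - 7) − (2/3)| < 34|y − 1|/(6·3) = (17/9)|y − 1|, which is < eps once |y − 1| < (9/17)eps.
Take delta = min(3, (9/17)eps). Then 0 < |y − 1| < delta forces both bounds, so |(-5y + 1)/(y - 7) − (2/3)| < eps.

delta = min(3, (9/17)eps)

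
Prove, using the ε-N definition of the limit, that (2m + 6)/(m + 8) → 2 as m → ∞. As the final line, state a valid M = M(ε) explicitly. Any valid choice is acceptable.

M = 10/ε

Let ε > 0 be given. For m ≥ 1, |(2m + 6)/(m + 8) − 2| = |-10|/((m + 8)) = 10/((m + 8)).
Since m + 8 ≥ m for m ≥ 1, this is ≤ 10/(m) = 10/m.
So |(2m + 6)/(m + 8) − 2| < ε whenever m > 10/ε.
Take M = 10/ε. If m > M then |(2m + 6)/(m + 8) − 2| ≤ 10/m < ε.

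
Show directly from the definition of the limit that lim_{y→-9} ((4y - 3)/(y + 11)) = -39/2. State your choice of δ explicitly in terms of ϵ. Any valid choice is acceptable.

δ = min(1, (2/47)ϵ)

Let ϵ > 0 be given. We want δ > 0 with 0 < |y + 9| < δ ⇒ |(4y - 3)/(y + 11) + 39/2| < ϵ.
Combining over a common denominator, (4y - 3)/(y + 11) + 39/2 = [(4y - 3)·2 − (-39)·(y + 11)] / [2·(y + 11)] = 47(y + 9) / (2(y + 11)).
So |(4y - 3)/(y + 11) + 39/2| = 47|y + 9| / (2·|y + 11|).
Require δ ≤ 1, so |y + 11| ≥ |2| − |y + 9| > 2 − 1 = 1.
Hence |(4y - 3)/(y + 11) + 39/2| < 47|y + 9|/(2·1) = (47/2)|y + 9|, which is < ϵ once |y + 9| < (2/47)ϵ.
Take δ = min(1, (2/47)ϵ). Then 0 < |y + 9| < δ forces both bounds, so |(4y - 3)/(y + 11) + 39/2| < ϵ.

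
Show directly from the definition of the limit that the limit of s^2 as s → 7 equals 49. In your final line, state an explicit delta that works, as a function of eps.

Fix eps > 0. We seek delta > 0 with 0 < |s − 7| < delta ⇒ |s^2 − 49| < eps.
Factor: s^2 − 49 = (s − 7)(s + 7), so |s^2 − 49| = |s − 7|·|s + 7|.
Impose delta ≤ 1 so that |s| < 8; then |s + 7| ≤ 15.
Hence |s^2 − 49| ≤ 15|s − 7|, which is < eps once |s − 7| < eps/15.
Take delta = min(1, eps/15). If 0 < |s − 7| < delta then both bounds hold and |s^2 − 49| ≤ 15|s − 7| < 15·(eps/15) = eps.

delta = min(1, eps/15)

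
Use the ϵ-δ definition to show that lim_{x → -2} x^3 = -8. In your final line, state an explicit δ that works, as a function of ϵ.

Fix ϵ > 0. We seek δ > 0 with 0 < |x + 2| < δ ⇒ |x^3 + 8| < ϵ.
Factor: x^3 + 8 = (x + 2)(x^2 - 2x + 4), so |x^3 + 8| = |x + 2|·|x^2 - 2x + 4|.
Restrict δ ≤ 1. Then |x + 2| < 1 gives |x| < 3, so by the triangle inequality |x^2 - 2x + 4| ≤ 3^2 + 2·3 + 4 = 19.
Hence |x^3 + 8| ≤ 19|x + 2|, which is < ϵ once |x + 2| < ϵ/19.
Take δ = min(1, ϵ/19). If 0 < |x + 2| < δ then both bounds hold and |x^3 + 8| ≤ 19|x + 2| < 19·(ϵ/19) = ϵ.

δ = min(1, ϵ/19)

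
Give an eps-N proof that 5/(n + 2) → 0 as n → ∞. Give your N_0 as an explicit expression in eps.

Fix eps > 0. For n ≥ 1, |5/(n + 2) − 0| = 5/(n + 2) ≤ 5/n.
We need 5/n < eps, i.e. n > 5/eps.
Take N_0 = 5/eps. If n > N_0 then |5/(n + 2)| ≤ 5/n < eps.

N_0 = 5/eps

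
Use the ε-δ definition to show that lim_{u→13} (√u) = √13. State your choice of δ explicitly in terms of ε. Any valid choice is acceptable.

δ = min(13, √13·ε)

Let ε > 0 be given. We want δ > 0 such that 0 < |u − 13| < δ implies |√u − √13| < ε.
Rationalise: √u − √13 = (u − 13)/(√u + √13), so |√u − √13| = |u − 13|/(√u + √13).
Restrict δ ≤ 13 so that |u − 13| < 13 forces u > 0, and then √u + √13 > √13.
Hence |√u − √13| < |u − 13|/√13, which is < ε once |u − 13| < √13·ε.
Take δ = min(13, √13·ε). If 0 < |u − 13| < δ then u > 0 and |√u − √13| < |u − 13|/√13 < ε.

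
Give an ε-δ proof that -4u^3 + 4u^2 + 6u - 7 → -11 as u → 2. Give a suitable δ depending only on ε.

Let ε > 0. We want δ > 0 such that 0 < |u − 2| < δ implies |(-4u^3 + 4u^2 + 6u - 7) + 11| < ε.
(-4u^3 + 4u^2 + 6u - 7) + 11 = -4u^3 + 4u^2 + 6u + 4 = (u − 2)(-4u^2 - 4u - 2).
So |(-4u^3 + 4u^2 + 6u - 7) + 11| = |u − 2|·|-4u^2 - 4u - 2|.
Require δ ≤ 1. Then |u − 2| < 1 gives |u| < 3, and by the triangle inequality |-4u^2 - 4u - 2| ≤ 4·3^2 + 4·3 + 2 = 50.
Hence |(-4u^3 + 4u^2 + 6u - 7) + 11| ≤ 50|u − 2| < ε provided |u − 2| < ε/50.
Take δ = min(1, ε/50). Then 0 < |u − 2| < δ gives both |u − 2| < 1 and |u − 2| < ε/50, so |(-4u^3 + 4u^2 + 6u - 7) + 11| < ε.

δ = min(1, ε/50)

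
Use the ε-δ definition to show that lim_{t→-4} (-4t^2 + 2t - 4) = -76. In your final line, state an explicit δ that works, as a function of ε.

δ = min(2, ε/42)

Fix ε > 0. We want δ > 0 such that 0 < |t + 4| < δ implies |(-4t^2 + 2t - 4) + 76| < ε.
(-4t^2 + 2t - 4) + 76 = -4t^2 + 2t + 72 = (t + 4)(-4t + 18).
So |(-4t^2 + 2t - 4) + 76| = |t + 4|·|-4t + 18|.
Assume first that |t + 4| < 2, so |t| < 6. Then |-4t + 18| ≤ 4·6 + 18 = 42.
Hence |(-4t^2 + 2t - 4) + 76| ≤ 42|t + 4| < ε provided |t + 4| < ε/42.
Choosing δ = min(2, ε/42) ensures both conditions, hence |(-4t^2 + 2t - 4) + 76| < ε.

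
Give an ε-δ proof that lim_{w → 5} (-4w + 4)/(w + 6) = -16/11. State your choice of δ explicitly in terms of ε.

Let ε > 0. We want δ > 0 with 0 < |w − 5| < δ ⇒ |(-4w + 4)/(w + 6) + 16/11| < ε.
Combining over a common denominator, (-4w + 4)/(w + 6) + 16/11 = [(-4w + 4)·11 − (-16)·(w + 6)] / [11·(w + 6)] = -28(w − 5) / (11(w + 6)).
So |(-4w + 4)/(w + 6) + 16/11| = 28|w − 5| / (11·|w + 6|).
Restrict δ ≤ 11/2. Then |w − 5| < 11/2 gives |w + 6| = |(w − 5) + 11| ≥ 11 − 11/2 = 11/2.
Hence |(-4w + 4)/(w + 6) + 16/11| < 28|w − 5|/(11·(11/2)) = (56/121)|w − 5|, which is < ε once |w − 5| < (121/56)ε.
Take δ = min(11/2, (121/56)ε). Then 0 < |w − 5| < δ forces both bounds, so |(-4w + 4)/(w + 6) + 16/11| < ε.

δ = min(11/2, (121/56)ε)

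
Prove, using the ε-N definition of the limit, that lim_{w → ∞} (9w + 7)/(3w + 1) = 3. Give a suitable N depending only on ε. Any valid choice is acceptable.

N = (4/3)/ε

Fix ε > 0. We seek N > 0 such that w > N implies |(9w + 7)/(3w + 1) − 3| < ε.
(9w + 7)/(3w + 1) − 3 = (3(9w + 7) − 9(3w + 1)) / (3(3w + 1)) = 12/(3(3w + 1)).
For w > 0 we have 3w + 1 > 3w, so |(9w + 7)/(3w + 1) − 3| = 12/(3(3w + 1)) < 12/(3·3w) = (4/3)/w.
Thus |(9w + 7)/(3w + 1) − 3| < ε whenever w > (4/3)/ε.
Take N = (4/3)/ε. If w > N then |(9w + 7)/(3w + 1) − 3| < (4/3)/w < ε.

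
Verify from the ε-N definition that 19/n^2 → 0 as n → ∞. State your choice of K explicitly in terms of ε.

K = (19/ε)^{1/2}

Let ε > 0 be given. For n ≥ 1, |19/n^2 − 0| = 19/n^2.
19/n^2 < ε ⇔ n^2 > 19/ε ⇔ n > (19/ε)^{1/2}.
Take K = (19/ε)^{1/2}. Then n > K implies 19/n^2 < ε.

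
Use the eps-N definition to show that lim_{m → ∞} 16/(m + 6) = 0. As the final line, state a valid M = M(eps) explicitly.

Let eps > 0 be given. For m ≥ 1, |16/(m + 6) − 0| = 16/(m + 6) ≤ 16/m.
We need 16/m < eps, i.e. m > 16/eps.
Take M = 16/eps. If m > M then |16/(m + 6)| ≤ 16/m < eps.

M = 16/eps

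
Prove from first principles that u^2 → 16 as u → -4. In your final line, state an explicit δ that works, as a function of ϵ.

δ = min(1, ϵ/9)

Let ϵ > 0. We seek δ > 0 with 0 < |u + 4| < δ ⇒ |u^2 − 16| < ϵ.
Factor: u^2 − 16 = (u + 4)(u - 4), so |u^2 − 16| = |u + 4|·|u - 4|.
Restrict δ ≤ 1. Then |u + 4| < 1 gives |u| < 5, so by the triangle inequality |u - 4| ≤ 5 + 4 = 9.
Hence |u^2 − 16| ≤ 9|u + 4|, which is < ϵ once |u + 4| < ϵ/9.
Take δ = min(1, ϵ/9). If 0 < |u + 4| < δ then both bounds hold and |u^2 − 16| ≤ 9|u + 4| < 9·(ϵ/9) = ϵ.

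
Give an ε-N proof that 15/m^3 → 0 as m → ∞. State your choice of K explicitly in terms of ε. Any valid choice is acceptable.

K = (15/ε)^{1/3}

Let ε > 0. For m ≥ 1, |15/m^3 − 0| = 15/m^3.
15/m^3 < ε ⇔ m^3 > 15/ε ⇔ m > (15/ε)^{1/3}.
Take K = (15/ε)^{1/3}. Then m > K implies 15/m^3 < ε.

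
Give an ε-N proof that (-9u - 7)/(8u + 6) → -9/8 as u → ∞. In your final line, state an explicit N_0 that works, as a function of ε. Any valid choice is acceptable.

N_0 = (1/32)/ε

Let ε > 0 be given. We seek N_0 > 0 such that u > N_0 implies |(-9u - 7)/(8u + 6) + 9/8| < ε.
(-9u - 7)/(8u + 6) + 9/8 = (8(-9u - 7) − (-9)(8u + 6)) / (8(8u + 6)) = -2/(8(8u + 6)).
For u > 0 we have 8u + 6 > 8u, so |(-9u - 7)/(8u + 6) + 9/8| = 2/(8(8u + 6)) < 2/(8·8u) = (1/32)/u.
Thus |(-9u - 7)/(8u + 6) + 9/8| < ε whenever u > (1/32)/ε.
Take N_0 = (1/32)/ε. If u > N_0 then |(-9u - 7)/(8u + 6) + 9/8| < (1/32)/u < ε.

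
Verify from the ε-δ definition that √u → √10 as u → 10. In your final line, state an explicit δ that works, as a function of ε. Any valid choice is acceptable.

δ = min(10, √10·ε)

Suppose ε > 0. We want δ > 0 such that 0 < |u − 10| < δ implies |√u − √10| < ε.
Rationalise: √u − √10 = (u − 10)/(√u + √10), so |√u − √10| = |u − 10|/(√u + √10).
Restrict δ ≤ 10 so that |u − 10| < 10 forces u > 0, and then √u + √10 > √10.
Hence |√u − √10| < |u − 10|/√10, which is < ε once |u − 10| < √10·ε.
Take δ = min(10, √10·ε). If 0 < |u − 10| < δ then u > 0 and |√u − √10| < |u − 10|/√10 < ε.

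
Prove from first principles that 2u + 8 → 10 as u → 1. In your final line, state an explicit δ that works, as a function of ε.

δ = ε/2

Let ε > 0 be given. We need δ > 0 so that 0 < |u − 1| < δ implies |(2u + 8) − 10| < ε.
|(2u + 8) − 10| = |2u - 2| = 2|u − 1|.
So 2|u − 1| < ε exactly when |u − 1| < ε/2.
Choosing δ = ε/2 gives |(2u + 8) − 10| = 2|u − 1| < ε whenever |u − 1| < δ.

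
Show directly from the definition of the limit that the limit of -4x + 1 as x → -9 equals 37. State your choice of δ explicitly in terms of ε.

δ = ε/4

Let ε > 0 be given. We need δ > 0 so that 0 < |x + 9| < δ implies |(-4x + 1) − 37| < ε.
|(-4x + 1) − 37| = |-4x - 36| = 4|x + 9|.
Thus it suffices that |x + 9| < ε/4.
Take δ = ε/4. If 0 < |x + 9| < δ then |(-4x + 1) − 37| = 4|x + 9| < 4·(ε/4) = ε.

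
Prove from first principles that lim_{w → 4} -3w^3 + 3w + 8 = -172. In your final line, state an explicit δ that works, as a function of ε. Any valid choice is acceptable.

Fix ε > 0. We want δ > 0 such that 0 < |w − 4| < δ implies |(-3w^3 + 3w + 8) + 172| < ε.
(-3w^3 + 3w + 8) + 172 = -3w^3 + 3w + 180 = (w − 4)(-3w^2 - 12w - 45).
So |(-3w^3 + 3w + 8) + 172| = |w − 4|·|-3w^2 - 12w - 45|.
Require δ ≤ 1. Then |w − 4| < 1 gives |w| < 5, and by the triangle inequality |-3w^2 - 12w - 45| ≤ 3·5^2 + 12·5 + 45 = 180.
Hence |(-3w^3 + 3w + 8) + 172| ≤ 180|w − 4| < ε provided |w − 4| < ε/180.
Take δ = min(1, ε/180). Then 0 < |w − 4| < δ gives both |w − 4| < 1 and |w − 4| < ε/180, so |(-3w^3 + 3w + 8) + 172| < ε.

δ = min(1, ε/180)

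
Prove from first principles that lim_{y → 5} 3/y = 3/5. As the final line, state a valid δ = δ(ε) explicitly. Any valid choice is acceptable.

δ = min(5/2, (25/6)ε)

Let ε > 0 be given. We seek δ > 0 such that 0 < |y − 5| < δ implies |3/y − (3/5)| < ε.
|3/y − (3/5)| = 3·|5 − y|/(5·|y|) = 3|y − 5|/(5|y|).
Restrict δ ≤ 5/2. Then |y − 5| < 5/2 gives |y| > 5/2, so 5|y| > 25/2.
Then |3/y − (3/5)| < 3|y − 5|/(25/2), which is < ε when |y − 5| < (25/6)ε.
Take δ = min(5/2, (25/6)ε). Then 0 < |y − 5| < δ gives both |y − 5| < 5/2 and |y − 5| < (25/6)ε, so |3/y − (3/5)| < ε.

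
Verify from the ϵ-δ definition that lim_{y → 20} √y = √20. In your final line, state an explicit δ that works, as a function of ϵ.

δ = min(20, √20·ϵ)

Let ϵ > 0 be given. We want δ > 0 such that 0 < |y − 20| < δ implies |√y − √20| < ϵ.
Rationalise: √y − √20 = (y − 20)/(√y + √20), so |√y − √20| = |y − 20|/(√y + √20).
Restrict δ ≤ 20 so that |y − 20| < 20 forces y > 0, and then √y + √20 > √20.
Hence |√y − √20| < |y − 20|/√20, which is < ϵ once |y − 20| < √20·ϵ.
Take δ = min(20, √20·ϵ). If 0 < |y − 20| < δ then y > 0 and |√y − √20| < |y − 20|/√20 < ϵ.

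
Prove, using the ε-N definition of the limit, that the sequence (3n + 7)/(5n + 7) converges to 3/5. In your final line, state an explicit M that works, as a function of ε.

Let ε > 0. For n ≥ 1, |(3n + 7)/(5n + 7) − (3/5)| = |14|/(5(5n + 7)) = 14/(5(5n + 7)).
Since 5n + 7 ≥ 5n for n ≥ 1, this is ≤ 14/(5·5n) = (14/25)/n.
So |(3n + 7)/(5n + 7) − (3/5)| < ε whenever n > (14/25)/ε.
Take M = (14/25)/ε. If n > M then |(3n + 7)/(5n + 7) − (3/5)| ≤ (14/25)/n < ε.

M = (14/25)/ε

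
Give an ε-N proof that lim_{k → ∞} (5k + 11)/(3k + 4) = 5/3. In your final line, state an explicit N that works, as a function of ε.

N = (13/9)/ε

Suppose ε > 0. For k ≥ 1, |(5k + 11)/(3k + 4) − (5/3)| = |13|/(3(3k + 4)) = 13/(3(3k + 4)).
Since 3k + 4 ≥ 3k for k ≥ 1, this is ≤ 13/(3·3k) = (13/9)/k.
So |(5k + 11)/(3k + 4) − (5/3)| < ε whenever k > (13/9)/ε.
Take N = (13/9)/ε. If k > N then |(5k + 11)/(3k + 4) − (5/3)| ≤ (13/9)/k < ε.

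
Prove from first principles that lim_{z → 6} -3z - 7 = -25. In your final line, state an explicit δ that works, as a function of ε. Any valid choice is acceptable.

Let ε > 0. We need δ > 0 so that 0 < |z − 6| < δ implies |(-3z - 7) + 25| < ε.
|(-3z - 7) + 25| = |-3z + 18| = 3|z − 6|.
So 3|z − 6| < ε exactly when |z − 6| < ε/3.
Choosing δ = ε/3 gives |(-3z - 7) + 25| = 3|z − 6| < ε whenever |z − 6| < δ.

δ = ε/3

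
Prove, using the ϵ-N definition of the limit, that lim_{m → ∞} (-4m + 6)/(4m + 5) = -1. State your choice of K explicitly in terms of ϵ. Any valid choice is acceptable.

K = (11/4)/ϵ

Fix ϵ > 0. For m ≥ 1, |(-4m + 6)/(4m + 5) + 1| = |44|/(4(4m + 5)) = 44/(4(4m + 5)).
Since 4m + 5 ≥ 4m for m ≥ 1, this is ≤ 44/(4·4m) = (11/4)/m.
So |(-4m + 6)/(4m + 5) + 1| < ϵ whenever m > (11/4)/ϵ.
Take K = (11/4)/ϵ. If m > K then |(-4m + 6)/(4m + 5) + 1| ≤ (11/4)/m < ϵ.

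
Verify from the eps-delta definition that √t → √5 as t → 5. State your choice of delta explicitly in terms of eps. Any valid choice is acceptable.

delta = min(5, √5·eps)

Let eps > 0. We want delta > 0 such that 0 < |t − 5| < delta implies |√t − √5| < eps.
Multiplying by the conjugate, |√t − √5| = |t − 5|/(√t + √5).
Restrict delta ≤ 5 so that |t − 5| < 5 forces t > 0, and then √t + √5 > √5.
Hence |√t − √5| < |t − 5|/√5, which is < eps once |t − 5| < √5·eps.
Take delta = min(5, √5·eps). If 0 < |t − 5| < delta then t > 0 and |√t − √5| < |t − 5|/√5 < eps.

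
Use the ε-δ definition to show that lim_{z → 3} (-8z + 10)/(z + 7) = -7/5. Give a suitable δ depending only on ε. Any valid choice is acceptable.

Let ε > 0. We want δ > 0 with 0 < |z − 3| < δ ⇒ |(-8z + 10)/(z + 7) + 7/5| < ε.
Combining over a common denominator, (-8z + 10)/(z + 7) + 7/5 = [(-8z + 10)·10 − (-14)·(z + 7)] / [10·(z + 7)] = -66(z − 3) / (10(z + 7)).
So |(-8z + 10)/(z + 7) + 7/5| = 66|z − 3| / (10·|z + 7|).
Require δ ≤ 5, so |z + 7| ≥ |10| − |z − 3| > 10 − 5 = 5.
Hence |(-8z + 10)/(z + 7) + 7/5| < 66|z − 3|/(10·5) = (33/25)|z − 3|, which is < ε once |z − 3| < (25/33)ε.
Take δ = min(5, (25/33)ε). Then 0 < |z − 3| < δ forces both bounds, so |(-8z + 10)/(z + 7) + 7/5| < ε.

δ = min(5, (25/33)ε)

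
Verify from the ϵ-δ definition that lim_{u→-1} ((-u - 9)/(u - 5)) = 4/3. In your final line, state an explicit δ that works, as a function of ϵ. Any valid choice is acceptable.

Fix ϵ > 0. We want δ > 0 with 0 < |u + 1| < δ ⇒ |(-u - 9)/(u - 5) − (4/3)| < ϵ.
Combining over a common denominator, (-u - 9)/(u - 5) − (4/3) = [(-u - 9)·(-6) − (-8)·(u - 5)] / [(-6)·(u - 5)] = 14(u + 1) / ((-6)(u - 5)).
So |(-u - 9)/(u - 5) − (4/3)| = 14|u + 1| / (6·|u − 5|).
Restrict δ ≤ 3. Then |u + 1| < 3 gives |u − 5| = |(u + 1) + (-6)| ≥ 6 − 3 = 3.
Hence |(-u - 9)/(u - 5) − (4/3)| < 14|u + 1|/(6·3) = (7/9)|u + 1|, which is < ϵ once |u + 1| < (9/7)ϵ.
Take δ = min(3, (9/7)ϵ). Then 0 < |u + 1| < δ forces both bounds, so |(-u - 9)/(u - 5) − (4/3)| < ϵ.

δ = min(3, (9/7)ϵ)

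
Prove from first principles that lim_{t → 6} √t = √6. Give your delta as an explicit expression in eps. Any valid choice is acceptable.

delta = min(6, √6·eps)

Suppose eps > 0. We want delta > 0 such that 0 < |t − 6| < delta implies |√t − √6| < eps.
Multiplying by the conjugate, |√t − √6| = |t − 6|/(√t + √6).
Restrict delta ≤ 6 so that |t − 6| < 6 forces t > 0, and then √t + √6 > √6.
Hence |√t − √6| < |t − 6|/√6, which is < eps once |t − 6| < √6·eps.
Take delta = min(6, √6·eps). If 0 < |t − 6| < delta then t > 0 and |√t − √6| < |t − 6|/√6 < eps.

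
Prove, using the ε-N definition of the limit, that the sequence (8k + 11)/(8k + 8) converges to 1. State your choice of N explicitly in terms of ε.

N = (3/8)/ε

Let ε > 0 be given. For k ≥ 1, |(8k + 11)/(8k + 8) − 1| = |24|/(8(8k + 8)) = 24/(8(8k + 8)).
Since 8k + 8 ≥ 8k for k ≥ 1, this is ≤ 24/(8·8k) = (3/8)/k.
So |(8k + 11)/(8k + 8) − 1| < ε whenever k > (3/8)/ε.
Take N = (3/8)/ε. If k > N then |(8k + 11)/(8k + 8) − 1| ≤ (3/8)/k < ε.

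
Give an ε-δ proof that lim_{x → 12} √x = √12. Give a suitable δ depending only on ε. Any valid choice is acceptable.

Let ε > 0. We want δ > 0 such that 0 < |x − 12| < δ implies |√x − √12| < ε.
Rationalise: √x − √12 = (x − 12)/(√x + √12), so |√x − √12| = |x − 12|/(√x + √12).
Restrict δ ≤ 12 so that |x − 12| < 12 forces x > 0, and then √x + √12 > √12.
Hence |√x − √12| < |x − 12|/√12, which is < ε once |x − 12| < √12·ε.
Take δ = min(12, √12·ε). If 0 < |x − 12| < δ then x > 0 and |√x − √12| < |x − 12|/√12 < ε.

δ = min(12, √12·ε)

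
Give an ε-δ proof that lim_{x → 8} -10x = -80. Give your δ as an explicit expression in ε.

Fix ε > 0. We need δ > 0 so that 0 < |x − 8| < δ implies |(-10x) + 80| < ε.
Since (-10x) + 80 = -10(x − 8), we have |(-10x) + 80| = 10|x − 8|.
So 10|x − 8| < ε exactly when |x − 8| < ε/10.
Choosing δ = ε/10 gives |(-10x) + 80| = 10|x − 8| < ε whenever |x − 8| < δ.

δ = ε/10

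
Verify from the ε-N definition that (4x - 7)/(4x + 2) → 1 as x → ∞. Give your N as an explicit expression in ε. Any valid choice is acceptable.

N = (9/4)/ε

Suppose ε > 0. We seek N > 0 such that x > N implies |(4x - 7)/(4x + 2) − 1| < ε.
(4x - 7)/(4x + 2) − 1 = (4(4x - 7) − 4(4x + 2)) / (4(4x + 2)) = -36/(4(4x + 2)).
For x > 0 we have 4x + 2 > 4x, so |(4x - 7)/(4x + 2) − 1| = 36/(4(4x + 2)) < 36/(4·4x) = (9/4)/x.
Thus |(4x - 7)/(4x + 2) − 1| < ε whenever x > (9/4)/ε.
Take N = (9/4)/ε. If x > N then |(4x - 7)/(4x + 2) − 1| < (9/4)/x < ε.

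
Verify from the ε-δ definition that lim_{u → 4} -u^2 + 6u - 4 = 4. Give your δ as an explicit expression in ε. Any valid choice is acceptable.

Fix ε > 0. We want δ > 0 such that 0 < |u − 4| < δ implies |(-u^2 + 6u - 4) − 4| < ε.
(-u^2 + 6u - 4) − 4 = -u^2 + 6u - 8 = (u − 4)(-u + 2).
So |(-u^2 + 6u - 4) − 4| = |u − 4|·|-u + 2|.
Assume first that |u − 4| < 1, so |u| < 5. Then |-u + 2| ≤ 5 + 2 = 7.
Hence |(-u^2 + 6u - 4) − 4| ≤ 7|u − 4| < ε provided |u − 4| < ε/7.
Take δ = min(1, ε/7). Then 0 < |u − 4| < δ gives both |u − 4| < 1 and |u − 4| < ε/7, so |(-u^2 + 6u - 4) − 4| < ε.

δ = min(1, ε/7)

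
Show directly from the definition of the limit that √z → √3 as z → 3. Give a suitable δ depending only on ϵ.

Fix ϵ > 0. We want δ > 0 such that 0 < |z − 3| < δ implies |√z − √3| < ϵ.
Multiplying by the conjugate, |√z − √3| = |z − 3|/(√z + √3).
Restrict δ ≤ 3 so that |z − 3| < 3 forces z > 0, and then √z + √3 > √3.
Hence |√z − √3| < |z − 3|/√3, which is < ϵ once |z − 3| < √3·ϵ.
Take δ = min(3, √3·ϵ). If 0 < |z − 3| < δ then z > 0 and |√z − √3| < |z − 3|/√3 < ϵ.

δ = min(3, √3·ϵ)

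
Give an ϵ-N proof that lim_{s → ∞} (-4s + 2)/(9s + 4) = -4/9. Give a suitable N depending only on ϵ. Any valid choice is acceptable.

Let ϵ > 0. We seek N > 0 such that s > N implies |(-4s + 2)/(9s + 4) + 4/9| < ϵ.
(-4s + 2)/(9s + 4) + 4/9 = (9(-4s + 2) − (-4)(9s + 4)) / (9(9s + 4)) = 34/(9(9s + 4)).
For s > 0 we have 9s + 4 > 9s, so |(-4s + 2)/(9s + 4) + 4/9| = 34/(9(9s + 4)) < 34/(9·9s) = (34/81)/s.
Thus |(-4s + 2)/(9s + 4) + 4/9| < ϵ whenever s > (34/81)/ϵ.
Take N = (34/81)/ϵ. If s > N then |(-4s + 2)/(9s + 4) + 4/9| < (34/81)/s < ϵ.

N = (34/81)/ϵ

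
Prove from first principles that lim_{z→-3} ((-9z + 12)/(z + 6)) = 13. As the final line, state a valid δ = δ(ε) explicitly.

δ = min(3/2, (3/44)ε)

Suppose ε > 0. We want δ > 0 with 0 < |z + 3| < δ ⇒ |(-9z + 12)/(z + 6) − 13| < ε.
Combining over a common denominator, (-9z + 12)/(z + 6) − 13 = [(-9z + 12)·3 − 39·(z + 6)] / [3·(z + 6)] = -66(z + 3) / (3(z + 6)).
So |(-9z + 12)/(z + 6) − 13| = 66|z + 3| / (3·|z + 6|).
Require δ ≤ 3/2, so |z + 6| ≥ |3| − |z + 3| > 3 − 3/2 = 3/2.
Hence |(-9z + 12)/(z + 6) − 13| < 66|z + 3|/(3·(3/2)) = (44/3)|z + 3|, which is < ε once |z + 3| < (3/44)ε.
Take δ = min(3/2, (3/44)ε). Then 0 < |z + 3| < δ forces both bounds, so |(-9z + 12)/(z + 6) − 13| < ε.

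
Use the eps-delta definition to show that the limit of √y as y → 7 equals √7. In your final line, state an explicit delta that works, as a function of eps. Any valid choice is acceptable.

delta = min(7, √7·eps)

Let eps > 0 be given. We want delta > 0 such that 0 < |y − 7| < delta implies |√y − √7| < eps.
Multiplying by the conjugate, |√y − √7| = |y − 7|/(√y + √7).
Restrict delta ≤ 7 so that |y − 7| < 7 forces y > 0, and then √y + √7 > √7.
Hence |√y − √7| < |y − 7|/√7, which is < eps once |y − 7| < √7·eps.
Take delta = min(7, √7·eps). If 0 < |y − 7| < delta then y > 0 and |√y − √7| < |y − 7|/√7 < eps.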